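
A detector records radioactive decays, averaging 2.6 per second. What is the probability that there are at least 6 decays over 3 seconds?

Over the interval, μ = 2.6 × 3 = 7.8 (3 seconds).
P(N ≥ 6) = 1 − P(N ≤ 5) = 1 − Σ_{j=0}^{5} e^(−μ) μ^j/j! ≈ 0.7897.

0.7897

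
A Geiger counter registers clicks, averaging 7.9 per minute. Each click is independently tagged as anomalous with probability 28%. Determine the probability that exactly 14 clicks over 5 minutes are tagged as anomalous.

Thinning: the clicks that are tagged as anomalous themselves form a Poisson process with rate 0.28 × 7.9 = 2.212 per minute.
Over the interval, μ = 2.212 × 5 = 11.06 (5 minutes).
P(N = 14) = e^(−11.06) · 11.06^14/14! ≈ 0.0739.

0.0739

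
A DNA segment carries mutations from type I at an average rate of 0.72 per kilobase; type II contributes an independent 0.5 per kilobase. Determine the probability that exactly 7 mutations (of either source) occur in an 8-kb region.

Independent Poisson processes superpose: combined rate λ = 0.72 + 0.5 = 1.22 per kilobase.
Over the interval, μ = 1.22 × 8 = 9.76 (an 8-kb region = 8 kilobases).
P(N = 7) = e^(−9.76) · 9.76^7/7! ≈ 0.0966.

0.0966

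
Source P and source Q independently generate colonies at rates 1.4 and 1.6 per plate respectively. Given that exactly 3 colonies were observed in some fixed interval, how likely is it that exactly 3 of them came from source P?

0.1016

Given the total, each event is independently from source P with probability p = λ_P/(λ_P+λ_Q) = 1.4/3 ≈ 0.4667.
So K ~ Binomial(3, 1.4/3): P(K = 3) = C(3,3) · (1.4/3)^3 · (1.6/3)^0 ≈ 0.1016.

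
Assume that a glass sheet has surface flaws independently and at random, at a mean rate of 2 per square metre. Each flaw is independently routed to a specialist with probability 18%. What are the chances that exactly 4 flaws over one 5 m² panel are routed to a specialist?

0.0723

Thinning: the flaws that are routed to a specialist themselves form a Poisson process with rate 0.18 × 2 = 0.36 per square metre.
Over the interval, μ = 0.36 × 5 = 1.8 (a 5 m² panel = 5 square metres).
P(N = 4) = e^(−1.8) · 1.8^4/4! ≈ 0.0723.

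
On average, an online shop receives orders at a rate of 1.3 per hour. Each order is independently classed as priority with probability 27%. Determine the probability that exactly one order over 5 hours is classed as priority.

Thinning: the orders that are classed as priority themselves form a Poisson process with rate 0.27 × 1.3 = 0.351 per hour.
Over the interval, μ = 0.351 × 5 = 1.755 (5 hours).
P(N = 1) = e^(−1.755) · 1.755^1/1! ≈ 0.3035.

0.3035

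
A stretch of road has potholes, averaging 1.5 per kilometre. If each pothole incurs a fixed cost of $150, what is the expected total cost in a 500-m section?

$112.5

E[N] = 1.5 × 0.5 = 0.75 (a 500-m section = 0.5 kilometres); E[cost] = 0.75 × $150 = $112.5.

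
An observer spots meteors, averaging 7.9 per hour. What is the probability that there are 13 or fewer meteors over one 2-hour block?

0.2911

Over the interval, μ = 7.9 × 2 = 15.8 (a 2-hour block = 2 hours).
P(N ≤ 13) = Σ_{j=0}^{13} e^(−μ) μ^j/j! ≈ 0.2911.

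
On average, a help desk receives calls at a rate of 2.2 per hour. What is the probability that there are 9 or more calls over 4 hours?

0.5177

Over the interval, μ = 2.2 × 4 = 8.8 (4 hours).
P(N ≥ 9) = 1 − P(N ≤ 8) = 1 − Σ_{j=0}^{8} e^(−μ) μ^j/j! ≈ 0.5177.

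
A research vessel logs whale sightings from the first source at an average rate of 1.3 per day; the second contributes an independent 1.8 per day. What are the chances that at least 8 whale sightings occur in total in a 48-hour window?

Independent Poisson processes superpose: combined rate λ = 1.3 + 1.8 = 3.1 per day.
Over the interval, μ = 3.1 × 2 = 6.2 (a 48-hour window = 2 days).
P(N ≥ 8) = 1 − P(N ≤ 7) ≈ 0.2840.

0.2840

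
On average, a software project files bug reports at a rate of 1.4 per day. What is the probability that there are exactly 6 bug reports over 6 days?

Over the interval, μ = 1.4 × 6 = 8.4 (6 days).
P(N = 6) = e^(−μ) μ^6/6! = e^(−8.4) · 8.4^6/720 ≈ 0.1097.

0.1097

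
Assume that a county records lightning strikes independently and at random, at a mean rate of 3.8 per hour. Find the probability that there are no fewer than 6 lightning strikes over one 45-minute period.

0.0696

Over the interval, μ = 3.8 × 0.75 = 2.85 (a 45-minute period = 0.75 hours).
P(N ≥ 6) = 1 − P(N ≤ 5) = 1 − Σ_{j=0}^{5} e^(−μ) μ^j/j! ≈ 0.0696.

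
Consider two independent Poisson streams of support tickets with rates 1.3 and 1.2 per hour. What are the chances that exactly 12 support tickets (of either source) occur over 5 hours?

0.1132

Independent Poisson processes superpose: combined rate λ = 1.3 + 1.2 = 2.5 per hour.
Over the interval, μ = 2.5 × 5 = 12.5 (5 hours).
P(N = 12) = e^(−12.5) · 12.5^12/12! ≈ 0.1132.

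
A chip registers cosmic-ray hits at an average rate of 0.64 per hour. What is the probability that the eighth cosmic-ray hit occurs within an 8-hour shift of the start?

0.1462

Over the interval, μ = 0.64 × 8 = 5.12 (an 8-hour shift = 8 hours).
The eighth arrival falls in the interval iff at least 8 events occur there: P(S_8 ≤ t) = P(N ≥ 8) = 1 − P(N ≤ 7) ≈ 0.1462.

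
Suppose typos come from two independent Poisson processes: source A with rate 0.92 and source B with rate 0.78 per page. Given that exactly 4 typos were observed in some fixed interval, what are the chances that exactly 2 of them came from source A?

Given the total, each event is independently from source A with probability p = λ_A/(λ_A+λ_B) = 0.92/1.7 ≈ 0.5412.
So K ~ Binomial(4, 0.92/1.7): P(K = 2) = C(4,2) · (0.92/1.7)^2 · (0.78/1.7)^2 ≈ 0.3699.

0.3699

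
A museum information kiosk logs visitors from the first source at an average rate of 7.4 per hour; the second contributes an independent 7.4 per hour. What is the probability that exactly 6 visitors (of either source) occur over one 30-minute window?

Independent Poisson processes superpose: combined rate λ = 7.4 + 7.4 = 14.8 per hour.
Over the interval, μ = 14.8 × 0.5 = 7.4 (a 30-minute window = 0.5 hours).
P(N = 6) = e^(−7.4) · 7.4^6/6! ≈ 0.1394.

0.1394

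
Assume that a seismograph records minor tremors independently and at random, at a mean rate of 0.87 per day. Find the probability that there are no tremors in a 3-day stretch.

Over the interval, μ = 0.87 × 3 = 2.61 (a 3-day stretch = 3 days).
P(N = 0) = e^(−μ) μ^0/0! = e^(−2.61) · 2.61^0/1 ≈ 0.0735.

0.0735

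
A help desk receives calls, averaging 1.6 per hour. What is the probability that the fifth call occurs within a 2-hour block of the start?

0.2194

Over the interval, μ = 1.6 × 2 = 3.2 (a 2-hour block = 2 hours).
The fifth arrival falls in the interval iff at least 5 events occur there: P(S_5 ≤ t) = P(N ≥ 5) = 1 − P(N ≤ 4) ≈ 0.2194.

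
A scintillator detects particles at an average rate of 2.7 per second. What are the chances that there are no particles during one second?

0.0672

With mean μ = 2.7 per second,
P(N = 0) = e^(−μ) μ^0/0! = e^(−2.7) · 2.7^0/1 ≈ 0.0672.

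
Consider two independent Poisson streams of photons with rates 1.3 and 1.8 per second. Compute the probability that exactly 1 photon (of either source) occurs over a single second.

0.1397

Independent Poisson processes superpose: combined rate λ = 1.3 + 1.8 = 3.1 per second.
So μ = 3.1.
P(N = 1) = e^(−3.1) · 3.1^1/1! ≈ 0.1397.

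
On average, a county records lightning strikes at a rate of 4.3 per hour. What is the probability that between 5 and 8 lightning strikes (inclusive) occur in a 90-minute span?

0.5682

Over the interval, μ = 4.3 × 1.5 = 6.45 (a 90-minute span = 1.5 hours).
P(5 ≤ N ≤ 8) = Σ_{j=5}^{8} e^(−6.45) · 6.45^j/j! ≈ 0.5682.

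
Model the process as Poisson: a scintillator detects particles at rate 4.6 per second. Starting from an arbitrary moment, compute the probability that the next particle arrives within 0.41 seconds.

0.8483

Inter-arrival times are exponential with rate λ = 4.6 per second.
P(T ≤ 0.41) = 1 − e^(−λt) = 1 − e^(−4.6 × 0.41) = 1 − e^(−1.886) ≈ 0.8483.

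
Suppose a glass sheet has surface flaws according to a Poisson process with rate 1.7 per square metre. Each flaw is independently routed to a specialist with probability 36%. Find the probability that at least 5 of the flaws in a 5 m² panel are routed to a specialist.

0.1949

Thinning: the flaws that are routed to a specialist themselves form a Poisson process with rate 0.36 × 1.7 = 0.612 per square metre.
Over the interval, μ = 0.612 × 5 = 3.06 (a 5 m² panel = 5 square metres).
P(N ≥ 5) = 1 − P(N ≤ 4) ≈ 0.1949.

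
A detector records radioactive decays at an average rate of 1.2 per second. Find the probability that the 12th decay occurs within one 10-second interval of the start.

Over the interval, μ = 1.2 × 10 = 12 (a 10-second interval = 10 seconds).
The 12th arrival falls in the interval iff at least 12 events occur there: P(S_12 ≤ t) = P(N ≥ 12) = 1 − P(N ≤ 11) ≈ 0.5384.

0.5384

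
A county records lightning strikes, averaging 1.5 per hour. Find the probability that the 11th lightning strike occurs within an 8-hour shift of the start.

0.6528

Over the interval, μ = 1.5 × 8 = 12 (an 8-hour shift = 8 hours).
The 11th arrival falls in the interval iff at least 11 events occur there: P(S_11 ≤ t) = P(N ≥ 11) = 1 − P(N ≤ 10) ≈ 0.6528.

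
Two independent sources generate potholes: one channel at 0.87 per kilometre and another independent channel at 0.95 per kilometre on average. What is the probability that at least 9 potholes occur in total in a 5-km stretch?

0.5574

Independent Poisson processes superpose: combined rate λ = 0.87 + 0.95 = 1.82 per kilometre.
Over the interval, μ = 1.82 × 5 = 9.1 (a 5-km stretch = 5 kilometres).
P(N ≥ 9) = 1 − P(N ≤ 8) ≈ 0.5574.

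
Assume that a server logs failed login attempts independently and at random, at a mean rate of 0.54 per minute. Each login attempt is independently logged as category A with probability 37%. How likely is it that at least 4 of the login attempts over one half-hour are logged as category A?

0.8483

Thinning: the login attempts that are logged as category A themselves form a Poisson process with rate 0.37 × 0.54 = 0.1998 per minute.
Over the interval, μ = 0.1998 × 30 = 5.994 (a half-hour = 30 minutes).
P(N ≥ 4) = 1 − P(N ≤ 3) ≈ 0.8483.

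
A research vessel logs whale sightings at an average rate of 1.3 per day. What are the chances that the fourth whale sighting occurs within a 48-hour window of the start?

Over the interval, μ = 1.3 × 2 = 2.6 (a 48-hour window = 2 days).
The fourth arrival falls in the interval iff at least 4 events occur there: P(S_4 ≤ t) = P(N ≥ 4) = 1 − P(N ≤ 3) ≈ 0.2640.

0.2640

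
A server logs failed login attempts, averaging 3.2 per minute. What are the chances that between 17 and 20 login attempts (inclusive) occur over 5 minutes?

0.3022

Over the interval, μ = 3.2 × 5 = 16 (5 minutes).
P(17 ≤ N ≤ 20) = Σ_{j=17}^{20} e^(−16) · 16^j/j! ≈ 0.3022.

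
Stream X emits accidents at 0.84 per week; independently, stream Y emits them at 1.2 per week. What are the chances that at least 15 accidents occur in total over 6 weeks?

Independent Poisson processes superpose: combined rate λ = 0.84 + 1.2 = 2.04 per week.
Over the interval, μ = 2.04 × 6 = 12.24 (6 weeks).
P(N ≥ 15) = 1 − P(N ≤ 14) ≈ 0.2501.

0.2501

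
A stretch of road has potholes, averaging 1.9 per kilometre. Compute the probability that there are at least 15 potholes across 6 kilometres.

Over the interval, μ = 1.9 × 6 = 11.4 (6 kilometres).
P(N ≥ 15) = 1 − P(N ≤ 14) = 1 − Σ_{j=0}^{14} e^(−μ) μ^j/j! ≈ 0.1766.

0.1766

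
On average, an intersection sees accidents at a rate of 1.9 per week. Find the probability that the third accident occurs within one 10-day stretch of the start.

0.5099

Over the interval, μ = 1.9 × 10/7 ≈ 2.71429 (a 10-day stretch = 10/7 weeks).
The third arrival falls in the interval iff at least 3 events occur there: P(S_3 ≤ t) = P(N ≥ 3) = 1 − P(N ≤ 2) ≈ 0.5099.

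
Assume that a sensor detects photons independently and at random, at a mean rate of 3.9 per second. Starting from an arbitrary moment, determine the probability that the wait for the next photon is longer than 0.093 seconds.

0.6958

The wait for the next event is exponential with rate λ = 3.9 per second.
P(T > 0.093) = e^(−λt) = e^(−3.9 × 0.093) = e^(−0.3627) ≈ 0.6958.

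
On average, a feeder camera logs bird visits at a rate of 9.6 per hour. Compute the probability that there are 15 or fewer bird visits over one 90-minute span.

0.6293

Over the interval, μ = 9.6 × 1.5 = 14.4 (a 90-minute span = 1.5 hours).
P(N ≤ 15) = Σ_{j=0}^{15} e^(−μ) μ^j/j! ≈ 0.6293.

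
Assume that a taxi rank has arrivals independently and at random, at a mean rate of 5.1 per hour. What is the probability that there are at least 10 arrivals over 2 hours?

Over the interval, μ = 5.1 × 2 = 10.2 (2 hours).
P(N ≥ 10) = 1 − P(N ≤ 9) = 1 − Σ_{j=0}^{9} e^(−μ) μ^j/j! ≈ 0.5668.

0.5668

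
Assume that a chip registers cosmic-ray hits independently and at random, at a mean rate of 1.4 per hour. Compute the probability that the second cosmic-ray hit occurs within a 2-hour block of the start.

Over the interval, μ = 1.4 × 2 = 2.8 (a 2-hour block = 2 hours).
The second arrival falls in the interval iff at least 2 events occur there: P(S_2 ≤ t) = P(N ≥ 2) = 1 − P(N ≤ 1) ≈ 0.7689.

0.7689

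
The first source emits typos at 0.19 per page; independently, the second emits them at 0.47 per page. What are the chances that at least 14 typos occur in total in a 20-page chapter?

Independent Poisson processes superpose: combined rate λ = 0.19 + 0.47 = 0.66 per page.
Over the interval, μ = 0.66 × 20 = 13.2 (a 20-page chapter = 20 pages).
P(N ≥ 14) = 1 − P(N ≤ 13) ≈ 0.4489.

0.4489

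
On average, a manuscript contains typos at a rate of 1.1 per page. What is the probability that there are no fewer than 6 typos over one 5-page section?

0.4711

Over the interval, μ = 1.1 × 5 = 5.5 (a 5-page section = 5 pages).
P(N ≥ 6) = 1 − P(N ≤ 5) = 1 − Σ_{j=0}^{5} e^(−μ) μ^j/j! ≈ 0.4711.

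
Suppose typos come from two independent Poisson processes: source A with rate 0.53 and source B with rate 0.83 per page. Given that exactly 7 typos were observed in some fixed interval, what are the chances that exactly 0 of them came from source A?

Given the total, each event is independently from source A with probability p = λ_A/(λ_A+λ_B) = 0.53/1.36 ≈ 0.3897.
So K ~ Binomial(7, 0.53/1.36): P(K = 0) = C(7,0) · (0.53/1.36)^0 · (0.83/1.36)^7 ≈ 0.0315.

0.0315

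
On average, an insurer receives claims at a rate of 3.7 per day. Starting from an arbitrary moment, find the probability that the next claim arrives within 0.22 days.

0.5569

Inter-arrival times are exponential with rate λ = 3.7 per day.
P(T ≤ 0.22) = 1 − e^(−λt) = 1 − e^(−3.7 × 0.22) = 1 − e^(−0.814) ≈ 0.5569.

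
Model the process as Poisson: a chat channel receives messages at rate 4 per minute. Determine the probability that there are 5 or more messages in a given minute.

0.3712

With mean μ = 4 per minute,
P(N ≥ 5) = 1 − P(N ≤ 4) = 1 − Σ_{j=0}^{4} e^(−μ) μ^j/j! ≈ 0.3712.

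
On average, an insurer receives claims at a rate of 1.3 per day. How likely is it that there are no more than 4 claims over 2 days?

0.8774

Over the interval, μ = 1.3 × 2 = 2.6 (2 days).
P(N ≤ 4) = Σ_{j=0}^{4} e^(−μ) μ^j/j! ≈ 0.8774.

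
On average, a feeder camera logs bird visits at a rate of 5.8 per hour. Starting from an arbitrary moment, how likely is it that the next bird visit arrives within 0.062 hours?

Inter-arrival times are exponential with rate λ = 5.8 per hour.
P(T ≤ 0.062) = 1 − e^(−λt) = 1 − e^(−5.8 × 0.062) = 1 − e^(−0.3596) ≈ 0.3020.

0.3020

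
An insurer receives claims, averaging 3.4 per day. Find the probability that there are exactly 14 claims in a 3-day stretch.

0.0563

Over the interval, μ = 3.4 × 3 = 10.2 (a 3-day stretch = 3 days).
P(N = 14) = e^(−μ) μ^14/14! = e^(−10.2) · 10.2^14/87178291200 ≈ 0.0563.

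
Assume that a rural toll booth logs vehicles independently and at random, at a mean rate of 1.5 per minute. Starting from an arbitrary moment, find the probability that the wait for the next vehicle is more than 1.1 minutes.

0.1920

The wait for the next event is exponential with rate λ = 1.5 per minute.
P(T > 1.1) = e^(−λt) = e^(−1.5 × 1.1) = e^(−1.65) ≈ 0.1920.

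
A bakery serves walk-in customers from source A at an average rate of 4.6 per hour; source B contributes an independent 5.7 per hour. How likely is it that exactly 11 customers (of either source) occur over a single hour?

0.1166

Independent Poisson processes superpose: combined rate λ = 4.6 + 5.7 = 10.3 per hour.
So μ = 10.3.
P(N = 11) = e^(−10.3) · 10.3^11/11! ≈ 0.1166.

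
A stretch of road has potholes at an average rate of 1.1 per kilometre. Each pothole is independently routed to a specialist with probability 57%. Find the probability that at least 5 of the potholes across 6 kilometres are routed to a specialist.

Thinning: the potholes that are routed to a specialist themselves form a Poisson process with rate 0.57 × 1.1 = 0.627 per kilometre.
Over the interval, μ = 0.627 × 6 = 3.762 (6 kilometres).
P(N ≥ 5) = 1 − P(N ≤ 4) ≈ 0.3248.

0.3248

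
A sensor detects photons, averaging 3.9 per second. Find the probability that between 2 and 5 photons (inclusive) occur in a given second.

With mean μ = 3.9 per second,
P(2 ≤ N ≤ 5) = Σ_{j=2}^{5} e^(−3.9) · 3.9^j/j! ≈ 0.7014.

0.7014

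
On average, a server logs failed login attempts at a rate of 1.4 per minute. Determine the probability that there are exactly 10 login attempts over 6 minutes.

Over the interval, μ = 1.4 × 6 = 8.4 (6 minutes).
P(N = 10) = e^(−μ) μ^10/10! = e^(−8.4) · 8.4^10/3628800 ≈ 0.1084.

0.1084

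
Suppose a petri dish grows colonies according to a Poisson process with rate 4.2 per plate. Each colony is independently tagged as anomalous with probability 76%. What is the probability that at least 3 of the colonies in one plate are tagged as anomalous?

Thinning: the colonies that are tagged as anomalous themselves form a Poisson process with rate 0.76 × 4.2 = 3.192 per plate.
So μ = 3.192.
P(N ≥ 3) = 1 − P(N ≤ 2) ≈ 0.6184.

0.6184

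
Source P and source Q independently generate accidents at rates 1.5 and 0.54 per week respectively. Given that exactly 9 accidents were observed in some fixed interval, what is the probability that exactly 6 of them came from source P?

Given the total, each event is independently from source P with probability p = λ_P/(λ_P+λ_Q) = 1.5/2.04 ≈ 0.7353.
So K ~ Binomial(9, 1.5/2.04): P(K = 6) = C(9,6) · (1.5/2.04)^6 · (0.54/2.04)^3 ≈ 0.2462.

0.2462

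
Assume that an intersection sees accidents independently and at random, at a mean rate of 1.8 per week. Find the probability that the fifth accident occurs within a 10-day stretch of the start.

Over the interval, μ = 1.8 × 10/7 ≈ 2.57143 (a 10-day stretch = 10/7 weeks).
The fifth arrival falls in the interval iff at least 5 events occur there: P(S_5 ≤ t) = P(N ≥ 5) = 1 − P(N ≤ 4) ≈ 0.1186.

0.1186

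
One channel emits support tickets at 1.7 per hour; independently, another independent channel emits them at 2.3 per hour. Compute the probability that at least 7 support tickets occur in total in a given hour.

0.1107

Independent Poisson processes superpose: combined rate λ = 1.7 + 2.3 = 4 per hour.
So μ = 4.
P(N ≥ 7) = 1 − P(N ≤ 6) ≈ 0.1107.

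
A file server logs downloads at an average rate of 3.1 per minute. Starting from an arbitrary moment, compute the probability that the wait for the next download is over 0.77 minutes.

The wait for the next event is exponential with rate λ = 3.1 per minute.
P(T > 0.77) = e^(−λt) = e^(−3.1 × 0.77) = e^(−2.387) ≈ 0.0919.

0.0919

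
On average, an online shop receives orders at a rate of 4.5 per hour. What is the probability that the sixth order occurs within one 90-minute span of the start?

0.6662

Over the interval, μ = 4.5 × 1.5 = 6.75 (a 90-minute span = 1.5 hours).
The sixth arrival falls in the interval iff at least 6 events occur there: P(S_6 ≤ t) = P(N ≥ 6) = 1 − P(N ≤ 5) ≈ 0.6662.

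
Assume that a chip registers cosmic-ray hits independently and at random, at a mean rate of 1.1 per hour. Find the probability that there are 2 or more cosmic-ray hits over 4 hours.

0.9337

Over the interval, μ = 1.1 × 4 = 4.4 (4 hours).
P(N ≥ 2) = 1 − P(N ≤ 1) = 1 − Σ_{j=0}^{1} e^(−μ) μ^j/j! ≈ 0.9337.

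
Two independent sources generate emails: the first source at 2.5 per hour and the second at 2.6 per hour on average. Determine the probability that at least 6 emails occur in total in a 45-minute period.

0.1882

Independent Poisson processes superpose: combined rate λ = 2.5 + 2.6 = 5.1 per hour.
Over the interval, μ = 5.1 × 0.75 = 3.825 (a 45-minute period = 0.75 hours).
P(N ≥ 6) = 1 − P(N ≤ 5) ≈ 0.1882.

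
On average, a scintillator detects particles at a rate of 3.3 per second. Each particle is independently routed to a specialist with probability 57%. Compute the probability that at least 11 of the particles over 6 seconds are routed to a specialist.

0.5738

Thinning: the particles that are routed to a specialist themselves form a Poisson process with rate 0.57 × 3.3 = 1.881 per second.
Over the interval, μ = 1.881 × 6 = 11.286 (6 seconds).
P(N ≥ 11) = 1 − P(N ≤ 10) ≈ 0.5738.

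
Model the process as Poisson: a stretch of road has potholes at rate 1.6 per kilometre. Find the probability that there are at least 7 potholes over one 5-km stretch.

Over the interval, μ = 1.6 × 5 = 8 (a 5-km stretch = 5 kilometres).
P(N ≥ 7) = 1 − P(N ≤ 6) = 1 − Σ_{j=0}^{6} e^(−μ) μ^j/j! ≈ 0.6866.

0.6866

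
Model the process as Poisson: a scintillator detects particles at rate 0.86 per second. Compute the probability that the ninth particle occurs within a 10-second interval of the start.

Over the interval, μ = 0.86 × 10 = 8.6 (a 10-second interval = 10 seconds).
The ninth arrival falls in the interval iff at least 9 events occur there: P(S_9 ≤ t) = P(N ≥ 9) = 1 − P(N ≤ 8) ≈ 0.4906.

0.4906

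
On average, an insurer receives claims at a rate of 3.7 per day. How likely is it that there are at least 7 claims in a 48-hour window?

Over the interval, μ = 3.7 × 2 = 7.4 (a 48-hour window = 2 days).
P(N ≥ 7) = 1 − P(N ≤ 6) = 1 − Σ_{j=0}^{6} e^(−μ) μ^j/j! ≈ 0.6080.

0.6080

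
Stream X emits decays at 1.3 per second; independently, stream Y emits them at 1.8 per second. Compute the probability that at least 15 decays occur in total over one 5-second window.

0.5846

Independent Poisson processes superpose: combined rate λ = 1.3 + 1.8 = 3.1 per second.
Over the interval, μ = 3.1 × 5 = 15.5 (a 5-second window = 5 seconds).
P(N ≥ 15) = 1 − P(N ≤ 14) ≈ 0.5846.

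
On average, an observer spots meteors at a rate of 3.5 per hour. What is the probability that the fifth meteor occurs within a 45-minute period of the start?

Over the interval, μ = 3.5 × 0.75 = 2.625 (a 45-minute period = 0.75 hours).
The fifth arrival falls in the interval iff at least 5 events occur there: P(S_5 ≤ t) = P(N ≥ 5) = 1 − P(N ≤ 4) ≈ 0.1261.

0.1261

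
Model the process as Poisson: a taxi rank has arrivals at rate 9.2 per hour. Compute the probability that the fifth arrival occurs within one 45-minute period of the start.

0.8177

Over the interval, μ = 9.2 × 0.75 = 6.9 (a 45-minute period = 0.75 hours).
The fifth arrival falls in the interval iff at least 5 events occur there: P(S_5 ≤ t) = P(N ≥ 5) = 1 − P(N ≤ 4) ≈ 0.8177.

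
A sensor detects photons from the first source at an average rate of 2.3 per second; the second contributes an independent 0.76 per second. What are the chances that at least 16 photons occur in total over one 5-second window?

0.4626

Independent Poisson processes superpose: combined rate λ = 2.3 + 0.76 = 3.06 per second.
Over the interval, μ = 3.06 × 5 = 15.3 (a 5-second window = 5 seconds).
P(N ≥ 16) = 1 − P(N ≤ 15) ≈ 0.4626.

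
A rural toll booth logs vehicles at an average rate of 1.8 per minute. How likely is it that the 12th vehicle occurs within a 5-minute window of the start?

0.1970

Over the interval, μ = 1.8 × 5 = 9 (a 5-minute window = 5 minutes).
The 12th arrival falls in the interval iff at least 12 events occur there: P(S_12 ≤ t) = P(N ≥ 12) = 1 − P(N ≤ 11) ≈ 0.1970.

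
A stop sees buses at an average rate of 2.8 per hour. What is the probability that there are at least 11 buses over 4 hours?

Over the interval, μ = 2.8 × 4 = 11.2 (4 hours).
P(N ≥ 11) = 1 − P(N ≤ 10) = 1 − Σ_{j=0}^{10} e^(−μ) μ^j/j! ≈ 0.5638.

0.5638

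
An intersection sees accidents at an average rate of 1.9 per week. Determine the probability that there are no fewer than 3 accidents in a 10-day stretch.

0.5099

Over the interval, μ = 1.9 × 10/7 ≈ 2.71429 (a 10-day stretch = 10/7 weeks).
P(N ≥ 3) = 1 − P(N ≤ 2) = 1 − Σ_{j=0}^{2} e^(−μ) μ^j/j! ≈ 0.5099.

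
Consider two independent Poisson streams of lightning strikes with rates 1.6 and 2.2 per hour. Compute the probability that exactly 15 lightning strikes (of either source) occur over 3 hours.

0.0611

Independent Poisson processes superpose: combined rate λ = 1.6 + 2.2 = 3.8 per hour.
Over the interval, μ = 3.8 × 3 = 11.4 (3 hours).
P(N = 15) = e^(−11.4) · 11.4^15/15! ≈ 0.0611.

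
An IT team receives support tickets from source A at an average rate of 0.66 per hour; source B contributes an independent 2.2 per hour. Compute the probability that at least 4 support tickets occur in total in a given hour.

0.3214

Independent Poisson processes superpose: combined rate λ = 0.66 + 2.2 = 2.86 per hour.
So μ = 2.86.
P(N ≥ 4) = 1 − P(N ≤ 3) ≈ 0.3214.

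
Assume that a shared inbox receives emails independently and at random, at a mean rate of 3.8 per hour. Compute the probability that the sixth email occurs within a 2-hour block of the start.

Over the interval, μ = 3.8 × 2 = 7.6 (a 2-hour block = 2 hours).
The sixth arrival falls in the interval iff at least 6 events occur there: P(S_6 ≤ t) = P(N ≥ 6) = 1 − P(N ≤ 5) ≈ 0.7693.

0.7693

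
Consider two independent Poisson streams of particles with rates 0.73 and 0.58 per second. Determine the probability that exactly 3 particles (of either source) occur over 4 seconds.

0.1271

Independent Poisson processes superpose: combined rate λ = 0.73 + 0.58 = 1.31 per second.
Over the interval, μ = 1.31 × 4 = 5.24 (4 seconds).
P(N = 3) = e^(−5.24) · 5.24^3/3! ≈ 0.1271.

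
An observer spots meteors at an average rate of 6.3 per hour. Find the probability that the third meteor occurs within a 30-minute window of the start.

0.6096

Over the interval, μ = 6.3 × 0.5 = 3.15 (a 30-minute window = 0.5 hours).
The third arrival falls in the interval iff at least 3 events occur there: P(S_3 ≤ t) = P(N ≥ 3) = 1 − P(N ≤ 2) ≈ 0.6096.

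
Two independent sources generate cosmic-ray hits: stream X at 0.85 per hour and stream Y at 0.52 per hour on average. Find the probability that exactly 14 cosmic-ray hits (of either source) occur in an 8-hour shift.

0.0720

Independent Poisson processes superpose: combined rate λ = 0.85 + 0.52 = 1.37 per hour.
Over the interval, μ = 1.37 × 8 = 10.96 (an 8-hour shift = 8 hours).
P(N = 14) = e^(−10.96) · 10.96^14/14! ≈ 0.0720.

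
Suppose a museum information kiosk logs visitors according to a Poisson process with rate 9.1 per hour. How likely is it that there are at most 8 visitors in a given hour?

0.4426

With mean μ = 9.1 per hour,
P(N ≤ 8) = Σ_{j=0}^{8} e^(−μ) μ^j/j! ≈ 0.4426.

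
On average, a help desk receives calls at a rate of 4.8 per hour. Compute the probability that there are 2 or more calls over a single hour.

With mean μ = 4.8 per hour,
P(N ≥ 2) = 1 − P(N ≤ 1) = 1 − Σ_{j=0}^{1} e^(−μ) μ^j/j! ≈ 0.9523.

0.9523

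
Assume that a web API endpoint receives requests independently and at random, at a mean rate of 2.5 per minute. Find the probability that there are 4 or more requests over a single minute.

0.2424

With mean μ = 2.5 per minute,
P(N ≥ 4) = 1 − P(N ≤ 3) = 1 − Σ_{j=0}^{3} e^(−μ) μ^j/j! ≈ 0.2424.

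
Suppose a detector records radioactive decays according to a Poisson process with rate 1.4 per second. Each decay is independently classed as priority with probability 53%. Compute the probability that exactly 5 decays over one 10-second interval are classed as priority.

Thinning: the decays that are classed as priority themselves form a Poisson process with rate 0.53 × 1.4 = 0.742 per second.
Over the interval, μ = 0.742 × 10 = 7.42 (a 10-second interval = 10 seconds).
P(N = 5) = e^(−7.42) · 7.42^5/5! ≈ 0.1123.

0.1123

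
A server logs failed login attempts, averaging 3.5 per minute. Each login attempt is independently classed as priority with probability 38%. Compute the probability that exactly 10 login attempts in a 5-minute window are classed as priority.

0.0603

Thinning: the login attempts that are classed as priority themselves form a Poisson process with rate 0.38 × 3.5 = 1.33 per minute.
Over the interval, μ = 1.33 × 5 = 6.65 (a 5-minute window = 5 minutes).
P(N = 10) = e^(−6.65) · 6.65^10/10! ≈ 0.0603.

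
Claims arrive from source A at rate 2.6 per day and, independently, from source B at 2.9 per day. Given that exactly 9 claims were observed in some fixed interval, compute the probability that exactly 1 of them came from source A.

Given the total, each event is independently from source A with probability p = λ_A/(λ_A+λ_B) = 2.6/5.5 ≈ 0.4727.
So K ~ Binomial(9, 2.6/5.5): P(K = 1) = C(9,1) · (2.6/5.5)^1 · (2.9/5.5)^8 ≈ 0.0254.

0.0254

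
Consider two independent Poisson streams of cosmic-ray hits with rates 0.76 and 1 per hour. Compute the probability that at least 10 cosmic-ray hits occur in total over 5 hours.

Independent Poisson processes superpose: combined rate λ = 0.76 + 1 = 1.76 per hour.
Over the interval, μ = 1.76 × 5 = 8.8 (5 hours).
P(N ≥ 10) = 1 − P(N ≤ 9) ≈ 0.3863.

0.3863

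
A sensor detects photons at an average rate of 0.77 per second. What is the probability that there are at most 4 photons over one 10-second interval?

0.1181

Over the interval, μ = 0.77 × 10 = 7.7 (a 10-second interval = 10 seconds).
P(N ≤ 4) = Σ_{j=0}^{4} e^(−μ) μ^j/j! ≈ 0.1181.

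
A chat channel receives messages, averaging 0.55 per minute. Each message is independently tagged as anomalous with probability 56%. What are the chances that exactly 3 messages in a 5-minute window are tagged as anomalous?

0.1305

Thinning: the messages that are tagged as anomalous themselves form a Poisson process with rate 0.56 × 0.55 = 0.308 per minute.
Over the interval, μ = 0.308 × 5 = 1.54 (a 5-minute window = 5 minutes).
P(N = 3) = e^(−1.54) · 1.54^3/3! ≈ 0.1305.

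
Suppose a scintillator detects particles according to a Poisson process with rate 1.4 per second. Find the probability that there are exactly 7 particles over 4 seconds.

Over the interval, μ = 1.4 × 4 = 5.6 (4 seconds).
P(N = 7) = e^(−μ) μ^7/7! = e^(−5.6) · 5.6^7/5040 ≈ 0.1267.

0.1267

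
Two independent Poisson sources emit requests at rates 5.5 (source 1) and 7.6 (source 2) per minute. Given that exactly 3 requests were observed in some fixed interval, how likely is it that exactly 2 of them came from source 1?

Given the total, each event is independently from source 1 with probability p = λ_1/(λ_1+λ_2) = 5.5/13.1 ≈ 0.4198.
So K ~ Binomial(3, 5.5/13.1): P(K = 2) = C(3,2) · (5.5/13.1)^2 · (7.6/13.1)^1 ≈ 0.3068.

0.3068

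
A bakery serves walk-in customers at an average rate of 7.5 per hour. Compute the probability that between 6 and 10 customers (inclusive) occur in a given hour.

With mean μ = 7.5 per hour,
P(6 ≤ N ≤ 10) = Σ_{j=6}^{10} e^(−7.5) · 7.5^j/j! ≈ 0.6208.

0.6208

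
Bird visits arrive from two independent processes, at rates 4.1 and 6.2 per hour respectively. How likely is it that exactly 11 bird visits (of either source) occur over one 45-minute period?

Independent Poisson processes superpose: combined rate λ = 4.1 + 6.2 = 10.3 per hour.
Over the interval, μ = 10.3 × 0.75 = 7.725 (a 45-minute period = 0.75 hours).
P(N = 11) = e^(−7.725) · 7.725^11/11! ≈ 0.0647.

0.0647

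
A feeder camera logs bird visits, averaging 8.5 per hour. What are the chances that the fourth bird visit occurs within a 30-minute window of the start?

Over the interval, μ = 8.5 × 0.5 = 4.25 (a 30-minute window = 0.5 hours).
The fourth arrival falls in the interval iff at least 4 events occur there: P(S_4 ≤ t) = P(N ≥ 4) = 1 − P(N ≤ 3) ≈ 0.6138.

0.6138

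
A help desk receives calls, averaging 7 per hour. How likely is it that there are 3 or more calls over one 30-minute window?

Over the interval, μ = 7 × 0.5 = 3.5 (a 30-minute window = 0.5 hours).
P(N ≥ 3) = 1 − P(N ≤ 2) = 1 − Σ_{j=0}^{2} e^(−μ) μ^j/j! ≈ 0.6792.

0.6792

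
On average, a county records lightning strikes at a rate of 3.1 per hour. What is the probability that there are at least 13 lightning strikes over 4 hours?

Over the interval, μ = 3.1 × 4 = 12.4 (4 hours).
P(N ≥ 13) = 1 − P(N ≤ 12) = 1 − Σ_{j=0}^{12} e^(−μ) μ^j/j! ≈ 0.4697.

0.4697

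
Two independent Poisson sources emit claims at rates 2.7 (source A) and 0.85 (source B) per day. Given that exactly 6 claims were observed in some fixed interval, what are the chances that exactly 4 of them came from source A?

0.2877

Given the total, each event is independently from source A with probability p = λ_A/(λ_A+λ_B) = 2.7/3.55 ≈ 0.7606.
So K ~ Binomial(6, 2.7/3.55): P(K = 4) = C(6,4) · (2.7/3.55)^4 · (0.85/3.55)^2 ≈ 0.2877.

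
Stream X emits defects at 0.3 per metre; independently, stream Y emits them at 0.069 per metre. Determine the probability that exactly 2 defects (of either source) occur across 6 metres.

Independent Poisson processes superpose: combined rate λ = 0.3 + 0.069 = 0.369 per metre.
Over the interval, μ = 0.369 × 6 = 2.214 (6 metres).
P(N = 2) = e^(−2.214) · 2.214^2/2! ≈ 0.2678.

0.2678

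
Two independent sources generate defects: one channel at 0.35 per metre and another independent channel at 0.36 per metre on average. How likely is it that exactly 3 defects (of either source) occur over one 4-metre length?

0.2231

Independent Poisson processes superpose: combined rate λ = 0.35 + 0.36 = 0.71 per metre.
Over the interval, μ = 0.71 × 4 = 2.84 (a 4-metre length = 4 metres).
P(N = 3) = e^(−2.84) · 2.84^3/3! ≈ 0.2231.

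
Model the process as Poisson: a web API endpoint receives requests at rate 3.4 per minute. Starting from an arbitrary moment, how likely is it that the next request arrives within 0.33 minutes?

Inter-arrival times are exponential with rate λ = 3.4 per minute.
P(T ≤ 0.33) = 1 − e^(−λt) = 1 − e^(−3.4 × 0.33) = 1 − e^(−1.122) ≈ 0.6744.

0.6744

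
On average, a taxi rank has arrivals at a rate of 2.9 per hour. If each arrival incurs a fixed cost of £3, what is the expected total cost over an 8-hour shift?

£69.6

E[N] = 2.9 × 8 = 23.2 (an 8-hour shift = 8 hours); E[cost] = 23.2 × £3 = £69.6.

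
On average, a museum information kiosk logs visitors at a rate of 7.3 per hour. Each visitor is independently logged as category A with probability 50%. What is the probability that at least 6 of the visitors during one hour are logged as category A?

Thinning: the visitors that are logged as category A themselves form a Poisson process with rate 0.5 × 7.3 = 3.65 per hour.
So μ = 3.65.
P(N ≥ 6) = 1 − P(N ≤ 5) ≈ 0.1628.

0.1628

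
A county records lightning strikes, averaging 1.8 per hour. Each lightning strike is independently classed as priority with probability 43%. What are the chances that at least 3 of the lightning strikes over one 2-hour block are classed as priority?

Thinning: the lightning strikes that are classed as priority themselves form a Poisson process with rate 0.43 × 1.8 = 0.774 per hour.
Over the interval, μ = 0.774 × 2 = 1.548 (a 2-hour block = 2 hours).
P(N ≥ 3) = 1 − P(N ≤ 2) ≈ 0.2033.

0.2033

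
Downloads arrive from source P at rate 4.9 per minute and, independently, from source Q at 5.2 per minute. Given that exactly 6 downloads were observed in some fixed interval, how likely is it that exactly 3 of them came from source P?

Given the total, each event is independently from source P with probability p = λ_P/(λ_P+λ_Q) = 4.9/10.1 ≈ 0.4851.
So K ~ Binomial(6, 4.9/10.1): P(K = 3) = C(6,3) · (4.9/10.1)^3 · (5.2/10.1)^3 ≈ 0.3117.

0.3117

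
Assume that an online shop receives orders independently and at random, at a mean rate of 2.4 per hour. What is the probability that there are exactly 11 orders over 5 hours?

Over the interval, μ = 2.4 × 5 = 12 (5 hours).
P(N = 11) = e^(−μ) μ^11/11! = e^(−12) · 12^11/39916800 ≈ 0.1144.

0.1144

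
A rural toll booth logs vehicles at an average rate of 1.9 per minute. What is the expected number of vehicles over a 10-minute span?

19

E[N] = λt = 1.9 × 10 = 19 (a 10-minute span = 10 minutes).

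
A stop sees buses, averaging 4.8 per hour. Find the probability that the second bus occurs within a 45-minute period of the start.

0.8743

Over the interval, μ = 4.8 × 0.75 = 3.6 (a 45-minute period = 0.75 hours).
The second arrival falls in the interval iff at least 2 events occur there: P(S_2 ≤ t) = P(N ≥ 2) = 1 − P(N ≤ 1) ≈ 0.8743.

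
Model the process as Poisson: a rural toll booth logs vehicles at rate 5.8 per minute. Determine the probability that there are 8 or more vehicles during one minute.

With mean μ = 5.8 per minute,
P(N ≥ 8) = 1 − P(N ≤ 7) = 1 − Σ_{j=0}^{7} e^(−μ) μ^j/j! ≈ 0.2290.

0.2290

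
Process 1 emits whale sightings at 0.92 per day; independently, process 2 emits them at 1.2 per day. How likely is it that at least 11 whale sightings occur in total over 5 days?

Independent Poisson processes superpose: combined rate λ = 0.92 + 1.2 = 2.12 per day.
Over the interval, μ = 2.12 × 5 = 10.6 (5 days).
P(N ≥ 11) = 1 − P(N ≤ 10) ≈ 0.4916.

0.4916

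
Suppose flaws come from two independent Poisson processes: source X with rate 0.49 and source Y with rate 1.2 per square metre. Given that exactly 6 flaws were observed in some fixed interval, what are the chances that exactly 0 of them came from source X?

Given the total, each event is independently from source X with probability p = λ_X/(λ_X+λ_Y) = 0.49/1.69 ≈ 0.2899.
So K ~ Binomial(6, 0.49/1.69): P(K = 0) = C(6,0) · (0.49/1.69)^0 · (1.2/1.69)^6 ≈ 0.1282.

0.1282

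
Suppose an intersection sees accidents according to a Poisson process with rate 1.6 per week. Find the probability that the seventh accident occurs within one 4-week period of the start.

Over the interval, μ = 1.6 × 4 = 6.4 (a 4-week period = 4 weeks).
The seventh arrival falls in the interval iff at least 7 events occur there: P(S_7 ≤ t) = P(N ≥ 7) = 1 − P(N ≤ 6) ≈ 0.4577.

0.4577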